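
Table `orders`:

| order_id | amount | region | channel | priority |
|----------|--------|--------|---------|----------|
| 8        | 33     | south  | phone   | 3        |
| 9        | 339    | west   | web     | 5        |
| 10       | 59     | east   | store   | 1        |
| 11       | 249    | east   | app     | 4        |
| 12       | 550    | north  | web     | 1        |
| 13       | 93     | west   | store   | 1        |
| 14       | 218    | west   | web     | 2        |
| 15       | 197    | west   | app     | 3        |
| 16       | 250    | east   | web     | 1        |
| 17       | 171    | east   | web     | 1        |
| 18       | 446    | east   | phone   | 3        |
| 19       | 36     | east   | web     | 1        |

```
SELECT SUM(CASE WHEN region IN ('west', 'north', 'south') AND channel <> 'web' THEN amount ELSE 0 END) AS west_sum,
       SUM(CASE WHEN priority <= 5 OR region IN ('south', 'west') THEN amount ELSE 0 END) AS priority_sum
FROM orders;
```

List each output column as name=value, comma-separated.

[west_sum: region IN ('west', 'north', 'south') AND channel <> 'web']
order_id=8: ✓ → 33
order_id=9: ✗
order_id=10: ✗
order_id=11: ✗
order_id=12: ✗
order_id=13: ✓ → 93
order_id=14: ✗
order_id=15: ✓ → 197
order_id=16: ✗
order_id=17: ✗
order_id=18: ✗
order_id=19: ✗
west_sum = 33 + 93 + 197 = 323
—
[priority_sum: priority <= 5 OR region IN ('south', 'west')]
order_id=8: ✓ → 33
order_id=9: ✓ → 339
order_id=10: ✓ → 59
order_id=11: ✓ → 249
order_id=12: ✓ → 550
order_id=13: ✓ → 93
order_id=14: ✓ → 218
order_id=15: ✓ → 197
order_id=16: ✓ → 250
order_id=17: ✓ → 171
order_id=18: ✓ → 446
order_id=19: ✓ → 36
priority_sum = 33 + 339 + 59 + 249 + 550 + 93 + 218 + 197 + 250 + 171 + 446 + 36 = 2641

west_sum=323, priority_sum=2641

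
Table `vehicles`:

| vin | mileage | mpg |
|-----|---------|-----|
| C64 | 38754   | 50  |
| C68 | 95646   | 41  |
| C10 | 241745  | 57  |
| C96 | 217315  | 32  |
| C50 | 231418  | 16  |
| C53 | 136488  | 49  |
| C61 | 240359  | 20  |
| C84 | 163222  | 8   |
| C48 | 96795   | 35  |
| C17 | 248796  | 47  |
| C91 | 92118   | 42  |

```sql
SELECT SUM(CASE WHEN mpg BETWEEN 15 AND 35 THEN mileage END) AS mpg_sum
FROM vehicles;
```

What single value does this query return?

785887

vin=C64: ✗
vin=C68: ✗
vin=C10: ✗
vin=C96: ✓ → 217315
vin=C50: ✓ → 231418
vin=C53: ✗
vin=C61: ✓ → 240359
vin=C84: ✗
vin=C48: ✓ → 96795
vin=C17: ✗
vin=C91: ✗
mpg_sum = 217315 + 231418 + 240359 + 96795 = 785887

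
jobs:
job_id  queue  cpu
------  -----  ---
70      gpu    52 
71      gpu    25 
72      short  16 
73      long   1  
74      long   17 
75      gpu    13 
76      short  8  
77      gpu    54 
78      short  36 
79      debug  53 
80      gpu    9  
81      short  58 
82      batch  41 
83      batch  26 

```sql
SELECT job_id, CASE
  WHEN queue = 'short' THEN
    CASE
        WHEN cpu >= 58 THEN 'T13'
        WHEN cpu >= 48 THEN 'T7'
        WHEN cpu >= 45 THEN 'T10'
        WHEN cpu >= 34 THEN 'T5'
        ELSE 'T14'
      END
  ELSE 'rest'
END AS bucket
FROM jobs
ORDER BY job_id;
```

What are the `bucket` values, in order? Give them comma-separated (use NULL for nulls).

rest, rest, T14, rest, rest, rest, T14, rest, T5, rest, rest, T13, rest, rest

job_id=70: queue='gpu' → outer ELSE → rest
job_id=71: queue='gpu' → outer ELSE → rest
job_id=72: queue='short' → inner[ELSE] → T14
job_id=73: queue='long' → outer ELSE → rest
job_id=74: queue='long' → outer ELSE → rest
job_id=75: queue='gpu' → outer ELSE → rest
job_id=76: queue='short' → inner[ELSE] → T14
job_id=77: queue='gpu' → outer ELSE → rest
job_id=78: queue='short' → inner[cpu >= 34] → T5
job_id=79: queue='debug' → outer ELSE → rest
job_id=80: queue='gpu' → outer ELSE → rest
job_id=81: queue='short' → inner[cpu >= 58] → T13
job_id=82: queue='batch' → outer ELSE → rest
job_id=83: queue='batch' → outer ELSE → rest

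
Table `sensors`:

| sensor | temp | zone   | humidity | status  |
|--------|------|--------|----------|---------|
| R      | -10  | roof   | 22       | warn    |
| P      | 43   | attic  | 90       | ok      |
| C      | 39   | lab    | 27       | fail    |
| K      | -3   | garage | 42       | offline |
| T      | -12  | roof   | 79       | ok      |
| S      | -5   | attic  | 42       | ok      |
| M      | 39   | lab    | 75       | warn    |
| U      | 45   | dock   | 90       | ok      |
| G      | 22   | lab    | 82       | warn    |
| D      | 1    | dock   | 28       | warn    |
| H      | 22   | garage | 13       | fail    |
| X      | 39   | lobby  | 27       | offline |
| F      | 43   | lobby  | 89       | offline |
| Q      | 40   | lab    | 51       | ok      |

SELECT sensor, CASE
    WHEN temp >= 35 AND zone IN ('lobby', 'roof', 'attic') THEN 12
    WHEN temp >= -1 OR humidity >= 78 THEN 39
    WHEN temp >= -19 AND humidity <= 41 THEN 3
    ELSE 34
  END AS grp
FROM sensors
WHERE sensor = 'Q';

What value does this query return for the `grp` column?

sensor = Q: temp=40, zone=lab, humidity=51, status=ok.
temp >= 35 AND zone IN ('lobby', 'roof', 'attic') → false
temp >= -1 OR humidity >= 78 → true → 39

39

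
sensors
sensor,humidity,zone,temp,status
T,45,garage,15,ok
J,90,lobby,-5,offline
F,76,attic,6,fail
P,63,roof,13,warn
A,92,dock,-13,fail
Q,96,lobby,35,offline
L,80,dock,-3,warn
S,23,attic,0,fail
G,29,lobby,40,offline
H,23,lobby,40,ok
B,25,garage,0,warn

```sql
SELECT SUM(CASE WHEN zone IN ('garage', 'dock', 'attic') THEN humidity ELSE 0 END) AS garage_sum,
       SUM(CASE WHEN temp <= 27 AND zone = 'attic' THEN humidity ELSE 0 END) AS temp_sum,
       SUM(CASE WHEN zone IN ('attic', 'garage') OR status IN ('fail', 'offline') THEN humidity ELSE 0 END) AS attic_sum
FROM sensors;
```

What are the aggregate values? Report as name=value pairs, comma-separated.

garage_sum=341, temp_sum=99, attic_sum=476

[garage_sum: zone IN ('garage', 'dock', 'attic')]
sensor=T: ✓ → 45
sensor=J: ✗
sensor=F: ✓ → 76
sensor=P: ✗
sensor=A: ✓ → 92
sensor=Q: ✗
sensor=L: ✓ → 80
sensor=S: ✓ → 23
sensor=G: ✗
sensor=H: ✗
sensor=B: ✓ → 25
garage_sum = 45 + 76 + 92 + 80 + 23 + 25 = 341
—
[temp_sum: temp <= 27 AND zone = 'attic']
sensor=T: ✗
sensor=J: ✗
sensor=F: ✓ → 76
sensor=P: ✗
sensor=A: ✗
sensor=Q: ✗
sensor=L: ✗
sensor=S: ✓ → 23
sensor=G: ✗
sensor=H: ✗
sensor=B: ✗
temp_sum = 76 + 23 = 99
—
[attic_sum: zone IN ('attic', 'garage') OR status IN ('fail', 'offline')]
sensor=T: ✓ → 45
sensor=J: ✓ → 90
sensor=F: ✓ → 76
sensor=P: ✗
sensor=A: ✓ → 92
sensor=Q: ✓ → 96
sensor=L: ✗
sensor=S: ✓ → 23
sensor=G: ✓ → 29
sensor=H: ✗
sensor=B: ✓ → 25
attic_sum = 45 + 90 + 76 + 92 + 96 + 23 + 29 + 25 = 476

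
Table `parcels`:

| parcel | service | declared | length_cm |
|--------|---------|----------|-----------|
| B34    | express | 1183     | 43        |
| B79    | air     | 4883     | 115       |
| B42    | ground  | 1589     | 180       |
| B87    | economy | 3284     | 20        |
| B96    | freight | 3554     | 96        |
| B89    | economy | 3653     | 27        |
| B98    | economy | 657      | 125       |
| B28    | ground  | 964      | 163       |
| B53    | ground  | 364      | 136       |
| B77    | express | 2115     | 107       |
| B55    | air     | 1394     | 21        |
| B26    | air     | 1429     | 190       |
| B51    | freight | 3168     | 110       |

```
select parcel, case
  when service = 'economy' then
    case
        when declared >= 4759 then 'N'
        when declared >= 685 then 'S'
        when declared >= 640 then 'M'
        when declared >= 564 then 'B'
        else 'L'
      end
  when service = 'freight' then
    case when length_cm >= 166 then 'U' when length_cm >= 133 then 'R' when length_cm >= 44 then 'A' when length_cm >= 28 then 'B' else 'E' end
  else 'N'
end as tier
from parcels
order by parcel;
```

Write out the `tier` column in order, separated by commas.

parcel=B26: service='air' → outer ELSE → N
parcel=B28: service='ground' → outer ELSE → N
parcel=B34: service='express' → outer ELSE → N
parcel=B42: service='ground' → outer ELSE → N
parcel=B51: service='freight' → inner[length_cm >= 44] → A
parcel=B53: service='ground' → outer ELSE → N
parcel=B55: service='air' → outer ELSE → N
parcel=B77: service='express' → outer ELSE → N
parcel=B79: service='air' → outer ELSE → N
parcel=B87: service='economy' → inner[declared >= 685] → S
parcel=B89: service='economy' → inner[declared >= 685] → S
parcel=B96: service='freight' → inner[length_cm >= 44] → A
parcel=B98: service='economy' → inner[declared >= 640] → M

N, N, N, N, A, N, N, N, N, S, S, A, M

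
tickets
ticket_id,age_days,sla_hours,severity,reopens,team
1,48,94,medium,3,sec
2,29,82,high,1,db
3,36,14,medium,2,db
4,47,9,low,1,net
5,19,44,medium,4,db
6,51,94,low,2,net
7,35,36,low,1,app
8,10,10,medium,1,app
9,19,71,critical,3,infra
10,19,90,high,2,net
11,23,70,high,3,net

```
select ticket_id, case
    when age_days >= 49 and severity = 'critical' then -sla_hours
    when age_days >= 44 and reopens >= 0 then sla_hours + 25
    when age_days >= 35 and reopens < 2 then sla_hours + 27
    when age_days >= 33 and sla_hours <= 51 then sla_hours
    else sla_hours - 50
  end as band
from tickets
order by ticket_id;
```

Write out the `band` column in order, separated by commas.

119, 32, 14, 34, -6, 119, 63, -40, 21, 40, 20

ticket_id=1: age_days >= 44 and reopens >= 0 → 119
ticket_id=2: ELSE → 32
ticket_id=3: age_days >= 33 and sla_hours <= 51 → 14
ticket_id=4: age_days >= 44 and reopens >= 0 → 34
ticket_id=5: ELSE → -6
ticket_id=6: age_days >= 44 and reopens >= 0 → 119
ticket_id=7: age_days >= 35 and reopens < 2 → 63
ticket_id=8: ELSE → -40
ticket_id=9: ELSE → 21
ticket_id=10: ELSE → 40
ticket_id=11: ELSE → 20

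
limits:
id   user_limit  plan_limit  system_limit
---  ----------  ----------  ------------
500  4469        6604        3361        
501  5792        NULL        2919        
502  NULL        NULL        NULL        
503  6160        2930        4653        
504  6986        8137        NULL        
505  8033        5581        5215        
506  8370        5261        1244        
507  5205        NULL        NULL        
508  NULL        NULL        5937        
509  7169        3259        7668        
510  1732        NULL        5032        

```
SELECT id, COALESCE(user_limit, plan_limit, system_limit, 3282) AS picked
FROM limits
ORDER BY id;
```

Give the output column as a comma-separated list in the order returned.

4469, 5792, 3282, 6160, 6986, 8033, 8370, 5205, 5937, 7169, 1732

id=500: user_limit=4469 → 4469
id=501: user_limit=5792 → 5792
id=502: user_limit=NULL, plan_limit=NULL, system_limit=NULL, → literal 3282 → 3282
id=503: user_limit=6160 → 6160
id=504: user_limit=6986 → 6986
id=505: user_limit=8033 → 8033
id=506: user_limit=8370 → 8370
id=507: user_limit=5205 → 5205
id=508: user_limit=NULL, plan_limit=NULL, system_limit=5937 → 5937
id=509: user_limit=7169 → 7169
id=510: user_limit=1732 → 1732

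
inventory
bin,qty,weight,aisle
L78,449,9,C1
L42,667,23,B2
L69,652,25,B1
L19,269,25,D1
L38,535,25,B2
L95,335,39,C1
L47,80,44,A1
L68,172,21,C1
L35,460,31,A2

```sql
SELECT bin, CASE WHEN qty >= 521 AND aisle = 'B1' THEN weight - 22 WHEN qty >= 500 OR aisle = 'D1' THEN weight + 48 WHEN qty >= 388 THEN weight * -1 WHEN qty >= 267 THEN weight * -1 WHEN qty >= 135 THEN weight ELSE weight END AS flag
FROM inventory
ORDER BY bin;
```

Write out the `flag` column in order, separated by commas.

73, -31, 73, 71, 44, 21, 3, -9, -39

bin=L19: qty >= 500 OR aisle = 'D1' → 73
bin=L35: qty >= 388 → -31
bin=L38: qty >= 500 OR aisle = 'D1' → 73
bin=L42: qty >= 500 OR aisle = 'D1' → 71
bin=L47: ELSE → 44
bin=L68: qty >= 135 → 21
bin=L69: qty >= 521 AND aisle = 'B1' → 3
bin=L78: qty >= 388 → -9
bin=L95: qty >= 267 → -39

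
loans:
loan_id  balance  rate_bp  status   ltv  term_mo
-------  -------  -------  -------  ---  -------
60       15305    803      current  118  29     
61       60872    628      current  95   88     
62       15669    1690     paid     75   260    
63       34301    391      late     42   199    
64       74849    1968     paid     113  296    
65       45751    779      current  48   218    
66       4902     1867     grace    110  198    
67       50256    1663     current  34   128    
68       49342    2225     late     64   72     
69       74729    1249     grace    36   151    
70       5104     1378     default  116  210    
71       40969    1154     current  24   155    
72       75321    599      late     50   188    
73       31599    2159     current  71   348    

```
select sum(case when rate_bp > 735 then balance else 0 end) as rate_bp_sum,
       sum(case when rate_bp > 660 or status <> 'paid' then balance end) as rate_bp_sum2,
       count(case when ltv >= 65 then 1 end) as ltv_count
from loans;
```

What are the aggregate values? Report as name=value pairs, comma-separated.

[rate_bp_sum: rate_bp > 735]
loan_id=60: ✓ → 15305
loan_id=61: ✗
loan_id=62: ✓ → 15669
loan_id=63: ✗
loan_id=64: ✓ → 74849
loan_id=65: ✓ → 45751
loan_id=66: ✓ → 4902
loan_id=67: ✓ → 50256
loan_id=68: ✓ → 49342
loan_id=69: ✓ → 74729
loan_id=70: ✓ → 5104
loan_id=71: ✓ → 40969
loan_id=72: ✗
loan_id=73: ✓ → 31599
rate_bp_sum = 15305 + 15669 + 74849 + 45751 + 4902 + 50256 + 49342 + 74729 + 5104 + 40969 + 31599 = 408475
—
[rate_bp_sum2: rate_bp > 660 or status <> 'paid']
loan_id=60: ✓ → 15305
loan_id=61: ✓ → 60872
loan_id=62: ✓ → 15669
loan_id=63: ✓ → 34301
loan_id=64: ✓ → 74849
loan_id=65: ✓ → 45751
loan_id=66: ✓ → 4902
loan_id=67: ✓ → 50256
loan_id=68: ✓ → 49342
loan_id=69: ✓ → 74729
loan_id=70: ✓ → 5104
loan_id=71: ✓ → 40969
loan_id=72: ✓ → 75321
loan_id=73: ✓ → 31599
rate_bp_sum2 = 15305 + 60872 + 15669 + 34301 + 74849 + 45751 + 4902 + 50256 + 49342 + 74729 + 5104 + 40969 + 75321 + 31599 = 578969
—
[ltv_count: ltv >= 65]
loan_id=60: ✓ → 1
loan_id=61: ✓ → 1
loan_id=62: ✓ → 1
loan_id=63: ✗
loan_id=64: ✓ → 1
loan_id=65: ✗
loan_id=66: ✓ → 1
loan_id=67: ✗
loan_id=68: ✗
loan_id=69: ✗
loan_id=70: ✓ → 1
loan_id=71: ✗
loan_id=72: ✗
loan_id=73: ✓ → 1
ltv_count = COUNT(1, 1, 1, 1, 1, 1, 1) = 7

rate_bp_sum=408475, rate_bp_sum2=578969, ltv_count=7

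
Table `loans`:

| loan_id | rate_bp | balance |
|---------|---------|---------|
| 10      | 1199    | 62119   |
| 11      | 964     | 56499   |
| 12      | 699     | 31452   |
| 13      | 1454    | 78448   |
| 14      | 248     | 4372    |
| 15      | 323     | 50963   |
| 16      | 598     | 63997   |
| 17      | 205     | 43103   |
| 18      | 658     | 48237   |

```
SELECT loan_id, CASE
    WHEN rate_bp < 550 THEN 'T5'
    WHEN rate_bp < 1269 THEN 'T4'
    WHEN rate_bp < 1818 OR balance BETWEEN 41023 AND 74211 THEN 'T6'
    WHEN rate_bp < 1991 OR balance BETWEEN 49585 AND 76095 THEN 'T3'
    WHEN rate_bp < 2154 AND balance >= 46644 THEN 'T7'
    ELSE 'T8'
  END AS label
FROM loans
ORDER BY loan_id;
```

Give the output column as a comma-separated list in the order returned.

loan_id=10: rate_bp < 1269 → T4
loan_id=11: rate_bp < 1269 → T4
loan_id=12: rate_bp < 1269 → T4
loan_id=13: rate_bp < 1818 OR balance BETWEEN 41023 AND 74211 → T6
loan_id=14: rate_bp < 550 → T5
loan_id=15: rate_bp < 550 → T5
loan_id=16: rate_bp < 1269 → T4
loan_id=17: rate_bp < 550 → T5
loan_id=18: rate_bp < 1269 → T4

T4, T4, T4, T6, T5, T5, T4, T5, T4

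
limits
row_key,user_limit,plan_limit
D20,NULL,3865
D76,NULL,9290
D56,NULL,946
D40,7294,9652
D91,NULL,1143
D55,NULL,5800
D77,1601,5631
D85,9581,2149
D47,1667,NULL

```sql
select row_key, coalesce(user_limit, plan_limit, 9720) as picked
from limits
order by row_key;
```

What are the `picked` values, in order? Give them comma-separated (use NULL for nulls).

row_key=D20: user_limit=NULL, plan_limit=3865 → 3865
row_key=D40: user_limit=7294 → 7294
row_key=D47: user_limit=1667 → 1667
row_key=D55: user_limit=NULL, plan_limit=5800 → 5800
row_key=D56: user_limit=NULL, plan_limit=946 → 946
row_key=D76: user_limit=NULL, plan_limit=9290 → 9290
row_key=D77: user_limit=1601 → 1601
row_key=D85: user_limit=9581 → 9581
row_key=D91: user_limit=NULL, plan_limit=1143 → 1143

3865, 7294, 1667, 5800, 946, 9290, 1601, 9581, 1143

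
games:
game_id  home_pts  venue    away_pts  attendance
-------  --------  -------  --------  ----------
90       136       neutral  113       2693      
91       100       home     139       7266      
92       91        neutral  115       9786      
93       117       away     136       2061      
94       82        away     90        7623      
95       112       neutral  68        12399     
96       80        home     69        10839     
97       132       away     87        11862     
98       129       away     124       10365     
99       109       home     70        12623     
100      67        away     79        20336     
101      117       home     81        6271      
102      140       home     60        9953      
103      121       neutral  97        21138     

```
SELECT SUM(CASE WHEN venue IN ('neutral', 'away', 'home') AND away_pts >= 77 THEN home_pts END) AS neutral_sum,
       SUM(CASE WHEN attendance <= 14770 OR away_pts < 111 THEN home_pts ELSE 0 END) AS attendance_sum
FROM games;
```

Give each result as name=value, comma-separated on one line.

neutral_sum=1092, attendance_sum=1533

[neutral_sum: venue IN ('neutral', 'away', 'home') AND away_pts >= 77]
game_id=90: ✓ → 136
game_id=91: ✓ → 100
game_id=92: ✓ → 91
game_id=93: ✓ → 117
game_id=94: ✓ → 82
game_id=95: ✗
game_id=96: ✗
game_id=97: ✓ → 132
game_id=98: ✓ → 129
game_id=99: ✗
game_id=100: ✓ → 67
game_id=101: ✓ → 117
game_id=102: ✗
game_id=103: ✓ → 121
neutral_sum = 136 + 100 + 91 + 117 + 82 + 132 + 129 + 67 + 117 + 121 = 1092
—
[attendance_sum: attendance <= 14770 OR away_pts < 111]
game_id=90: ✓ → 136
game_id=91: ✓ → 100
game_id=92: ✓ → 91
game_id=93: ✓ → 117
game_id=94: ✓ → 82
game_id=95: ✓ → 112
game_id=96: ✓ → 80
game_id=97: ✓ → 132
game_id=98: ✓ → 129
game_id=99: ✓ → 109
game_id=100: ✓ → 67
game_id=101: ✓ → 117
game_id=102: ✓ → 140
game_id=103: ✓ → 121
attendance_sum = 136 + 100 + 91 + 117 + 82 + 112 + 80 + 132 + 129 + 109 + 67 + 117 + 140 + 121 = 1533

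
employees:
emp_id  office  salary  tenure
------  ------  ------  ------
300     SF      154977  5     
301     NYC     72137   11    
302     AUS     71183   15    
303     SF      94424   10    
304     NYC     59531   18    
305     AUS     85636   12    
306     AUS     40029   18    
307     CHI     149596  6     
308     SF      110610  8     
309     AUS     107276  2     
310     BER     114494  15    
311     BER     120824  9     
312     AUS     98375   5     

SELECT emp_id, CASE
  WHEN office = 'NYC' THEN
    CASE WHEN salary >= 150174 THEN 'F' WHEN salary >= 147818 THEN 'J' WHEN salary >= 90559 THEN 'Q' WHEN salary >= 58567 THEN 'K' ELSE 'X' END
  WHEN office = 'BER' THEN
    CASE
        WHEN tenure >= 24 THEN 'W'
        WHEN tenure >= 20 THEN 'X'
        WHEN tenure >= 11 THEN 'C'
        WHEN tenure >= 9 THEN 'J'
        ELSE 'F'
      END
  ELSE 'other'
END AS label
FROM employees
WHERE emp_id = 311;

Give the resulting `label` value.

emp_id = 311: office=BER, salary=120824, tenure=9.
office='BER' → inner[tenure >= 9] → J

J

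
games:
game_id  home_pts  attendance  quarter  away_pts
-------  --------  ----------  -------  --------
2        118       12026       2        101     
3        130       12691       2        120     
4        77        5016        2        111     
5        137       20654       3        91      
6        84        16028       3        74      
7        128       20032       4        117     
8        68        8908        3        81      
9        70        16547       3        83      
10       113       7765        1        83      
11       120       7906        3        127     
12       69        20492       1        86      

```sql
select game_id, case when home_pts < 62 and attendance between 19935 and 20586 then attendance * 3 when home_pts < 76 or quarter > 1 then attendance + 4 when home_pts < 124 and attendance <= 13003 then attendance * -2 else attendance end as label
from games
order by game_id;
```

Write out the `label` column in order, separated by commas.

12030, 12695, 5020, 20658, 16032, 20036, 8912, 16551, -15530, 7910, 20496

game_id=2: home_pts < 76 or quarter > 1 → 12030
game_id=3: home_pts < 76 or quarter > 1 → 12695
game_id=4: home_pts < 76 or quarter > 1 → 5020
game_id=5: home_pts < 76 or quarter > 1 → 20658
game_id=6: home_pts < 76 or quarter > 1 → 16032
game_id=7: home_pts < 76 or quarter > 1 → 20036
game_id=8: home_pts < 76 or quarter > 1 → 8912
game_id=9: home_pts < 76 or quarter > 1 → 16551
game_id=10: home_pts < 124 and attendance <= 13003 → -15530
game_id=11: home_pts < 76 or quarter > 1 → 7910
game_id=12: home_pts < 76 or quarter > 1 → 20496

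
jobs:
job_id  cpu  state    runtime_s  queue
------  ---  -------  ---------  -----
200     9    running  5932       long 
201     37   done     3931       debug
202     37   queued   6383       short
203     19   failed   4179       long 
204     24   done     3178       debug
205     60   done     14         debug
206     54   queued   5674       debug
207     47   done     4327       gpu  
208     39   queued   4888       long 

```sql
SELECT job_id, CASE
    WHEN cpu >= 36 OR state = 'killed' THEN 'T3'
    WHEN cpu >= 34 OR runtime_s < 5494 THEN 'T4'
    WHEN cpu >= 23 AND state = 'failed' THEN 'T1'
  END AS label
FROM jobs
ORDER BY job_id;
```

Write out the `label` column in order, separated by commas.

NULL, T3, T3, T4, T4, T3, T3, T3, T3

job_id=200: (no match → NULL) → NULL
job_id=201: cpu >= 36 OR state = 'killed' → T3
job_id=202: cpu >= 36 OR state = 'killed' → T3
job_id=203: cpu >= 34 OR runtime_s < 5494 → T4
job_id=204: cpu >= 34 OR runtime_s < 5494 → T4
job_id=205: cpu >= 36 OR state = 'killed' → T3
job_id=206: cpu >= 36 OR state = 'killed' → T3
job_id=207: cpu >= 36 OR state = 'killed' → T3
job_id=208: cpu >= 36 OR state = 'killed' → T3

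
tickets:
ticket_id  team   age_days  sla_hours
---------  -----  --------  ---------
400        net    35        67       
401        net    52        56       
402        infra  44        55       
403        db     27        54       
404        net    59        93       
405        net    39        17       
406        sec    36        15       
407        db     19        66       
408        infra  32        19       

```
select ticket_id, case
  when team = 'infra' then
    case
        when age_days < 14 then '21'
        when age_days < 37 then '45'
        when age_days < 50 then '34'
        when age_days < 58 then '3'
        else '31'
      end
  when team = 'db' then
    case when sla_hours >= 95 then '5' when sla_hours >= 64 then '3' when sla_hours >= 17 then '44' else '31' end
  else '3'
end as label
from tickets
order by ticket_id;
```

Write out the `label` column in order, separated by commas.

ticket_id=400: team='net' → outer ELSE → 3
ticket_id=401: team='net' → outer ELSE → 3
ticket_id=402: team='infra' → inner[age_days < 50] → 34
ticket_id=403: team='db' → inner[sla_hours >= 17] → 44
ticket_id=404: team='net' → outer ELSE → 3
ticket_id=405: team='net' → outer ELSE → 3
ticket_id=406: team='sec' → outer ELSE → 3
ticket_id=407: team='db' → inner[sla_hours >= 64] → 3
ticket_id=408: team='infra' → inner[age_days < 37] → 45

3, 3, 34, 44, 3, 3, 3, 3, 45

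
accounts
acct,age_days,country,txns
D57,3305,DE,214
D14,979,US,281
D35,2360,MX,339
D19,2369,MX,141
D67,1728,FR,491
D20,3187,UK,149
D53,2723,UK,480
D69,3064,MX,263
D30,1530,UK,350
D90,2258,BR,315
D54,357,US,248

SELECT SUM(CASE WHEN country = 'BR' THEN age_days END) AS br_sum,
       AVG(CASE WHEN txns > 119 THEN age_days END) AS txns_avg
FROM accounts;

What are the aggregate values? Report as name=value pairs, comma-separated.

br_sum=2258, txns_avg=2169.0909090909

[br_sum: country = 'BR']
acct=D57: ✗
acct=D14: ✗
acct=D35: ✗
acct=D19: ✗
acct=D67: ✗
acct=D20: ✗
acct=D53: ✗
acct=D69: ✗
acct=D30: ✗
acct=D90: ✓ → 2258
acct=D54: ✗
br_sum = 2258
—
[txns_avg: txns > 119]
acct=D57: ✓ → 3305
acct=D14: ✓ → 979
acct=D35: ✓ → 2360
acct=D19: ✓ → 2369
acct=D67: ✓ → 1728
acct=D20: ✓ → 3187
acct=D53: ✓ → 2723
acct=D69: ✓ → 3064
acct=D30: ✓ → 1530
acct=D90: ✓ → 2258
acct=D54: ✓ → 357
txns_avg = (3305 + 979 + 2360 + 2369 + 1728 + 3187 + 2723 + 3064 + 1530 + 2258 + 357) / 11 = 2169.0909090909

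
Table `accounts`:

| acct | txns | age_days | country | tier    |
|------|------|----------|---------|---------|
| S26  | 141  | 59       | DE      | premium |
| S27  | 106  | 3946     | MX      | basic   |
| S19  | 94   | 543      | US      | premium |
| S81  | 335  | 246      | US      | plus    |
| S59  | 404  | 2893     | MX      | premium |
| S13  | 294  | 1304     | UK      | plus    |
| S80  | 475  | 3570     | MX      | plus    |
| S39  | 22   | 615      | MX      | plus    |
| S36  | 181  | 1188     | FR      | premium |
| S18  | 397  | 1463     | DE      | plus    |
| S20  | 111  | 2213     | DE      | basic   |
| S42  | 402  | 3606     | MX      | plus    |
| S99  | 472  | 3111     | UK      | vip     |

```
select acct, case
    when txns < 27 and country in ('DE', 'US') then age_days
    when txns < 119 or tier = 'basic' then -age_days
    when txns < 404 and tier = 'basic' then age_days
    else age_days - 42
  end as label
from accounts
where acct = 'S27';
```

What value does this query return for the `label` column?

acct = S27: txns=106, age_days=3946, country=MX, tier=basic.
txns < 27 and country in ('DE', 'US') → false
txns < 119 or tier = 'basic' → true → -3946

-3946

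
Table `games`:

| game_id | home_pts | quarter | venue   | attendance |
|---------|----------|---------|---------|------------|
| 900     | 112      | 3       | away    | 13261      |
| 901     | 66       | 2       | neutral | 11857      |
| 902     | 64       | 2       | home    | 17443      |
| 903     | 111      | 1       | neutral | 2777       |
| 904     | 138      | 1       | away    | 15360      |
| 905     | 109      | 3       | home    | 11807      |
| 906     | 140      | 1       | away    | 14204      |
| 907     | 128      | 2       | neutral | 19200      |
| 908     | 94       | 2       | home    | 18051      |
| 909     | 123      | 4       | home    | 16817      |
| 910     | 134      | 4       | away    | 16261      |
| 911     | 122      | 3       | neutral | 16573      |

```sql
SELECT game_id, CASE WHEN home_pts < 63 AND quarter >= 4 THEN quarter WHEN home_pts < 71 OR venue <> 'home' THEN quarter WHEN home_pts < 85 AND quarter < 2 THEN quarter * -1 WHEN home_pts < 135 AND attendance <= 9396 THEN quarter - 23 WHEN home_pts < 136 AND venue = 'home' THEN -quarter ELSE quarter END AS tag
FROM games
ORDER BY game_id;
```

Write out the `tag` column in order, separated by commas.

3, 2, 2, 1, 1, -3, 1, 2, -2, -4, 4, 3

game_id=900: home_pts < 71 OR venue <> 'home' → 3
game_id=901: home_pts < 71 OR venue <> 'home' → 2
game_id=902: home_pts < 71 OR venue <> 'home' → 2
game_id=903: home_pts < 71 OR venue <> 'home' → 1
game_id=904: home_pts < 71 OR venue <> 'home' → 1
game_id=905: home_pts < 136 AND venue = 'home' → -3
game_id=906: home_pts < 71 OR venue <> 'home' → 1
game_id=907: home_pts < 71 OR venue <> 'home' → 2
game_id=908: home_pts < 136 AND venue = 'home' → -2
game_id=909: home_pts < 136 AND venue = 'home' → -4
game_id=910: home_pts < 71 OR venue <> 'home' → 4
game_id=911: home_pts < 71 OR venue <> 'home' → 3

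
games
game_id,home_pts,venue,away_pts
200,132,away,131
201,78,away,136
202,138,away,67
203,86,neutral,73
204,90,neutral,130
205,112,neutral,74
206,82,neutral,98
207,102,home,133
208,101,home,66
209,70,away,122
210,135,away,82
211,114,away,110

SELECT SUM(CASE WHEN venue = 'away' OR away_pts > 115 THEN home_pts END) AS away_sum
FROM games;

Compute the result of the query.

game_id=200: ✓ → 132
game_id=201: ✓ → 78
game_id=202: ✓ → 138
game_id=203: ✗
game_id=204: ✓ → 90
game_id=205: ✗
game_id=206: ✗
game_id=207: ✓ → 102
game_id=208: ✗
game_id=209: ✓ → 70
game_id=210: ✓ → 135
game_id=211: ✓ → 114
away_sum = 132 + 78 + 138 + 90 + 102 + 70 + 135 + 114 = 859

859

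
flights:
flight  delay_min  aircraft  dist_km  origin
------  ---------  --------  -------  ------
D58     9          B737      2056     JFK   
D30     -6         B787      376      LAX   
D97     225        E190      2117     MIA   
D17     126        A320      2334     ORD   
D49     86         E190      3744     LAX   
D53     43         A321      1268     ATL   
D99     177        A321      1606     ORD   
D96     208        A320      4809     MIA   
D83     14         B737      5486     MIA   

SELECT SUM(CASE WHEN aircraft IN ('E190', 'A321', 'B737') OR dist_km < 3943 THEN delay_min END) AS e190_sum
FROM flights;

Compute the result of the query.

flight=D58: ✓ → 9
flight=D30: ✓ → -6
flight=D97: ✓ → 225
flight=D17: ✓ → 126
flight=D49: ✓ → 86
flight=D53: ✓ → 43
flight=D99: ✓ → 177
flight=D96: ✗
flight=D83: ✓ → 14
e190_sum = 9 + -6 + 225 + 126 + 86 + 43 + 177 + 14 = 674

674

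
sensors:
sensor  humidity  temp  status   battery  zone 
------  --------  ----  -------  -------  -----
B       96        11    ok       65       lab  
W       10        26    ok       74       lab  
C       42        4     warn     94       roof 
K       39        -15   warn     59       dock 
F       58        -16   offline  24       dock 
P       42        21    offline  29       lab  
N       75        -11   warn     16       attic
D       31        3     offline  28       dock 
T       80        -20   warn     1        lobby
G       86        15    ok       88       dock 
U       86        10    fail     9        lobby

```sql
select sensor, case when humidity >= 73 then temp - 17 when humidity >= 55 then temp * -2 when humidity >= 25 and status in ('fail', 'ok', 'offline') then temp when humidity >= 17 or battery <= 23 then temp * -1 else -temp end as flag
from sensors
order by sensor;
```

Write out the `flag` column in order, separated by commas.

sensor=B: humidity >= 73 → -6
sensor=C: humidity >= 17 or battery <= 23 → -4
sensor=D: humidity >= 25 and status in ('fail', 'ok', 'offline') → 3
sensor=F: humidity >= 55 → 32
sensor=G: humidity >= 73 → -2
sensor=K: humidity >= 17 or battery <= 23 → 15
sensor=N: humidity >= 73 → -28
sensor=P: humidity >= 25 and status in ('fail', 'ok', 'offline') → 21
sensor=T: humidity >= 73 → -37
sensor=U: humidity >= 73 → -7
sensor=W: ELSE → -26

-6, -4, 3, 32, -2, 15, -28, 21, -37, -7, -26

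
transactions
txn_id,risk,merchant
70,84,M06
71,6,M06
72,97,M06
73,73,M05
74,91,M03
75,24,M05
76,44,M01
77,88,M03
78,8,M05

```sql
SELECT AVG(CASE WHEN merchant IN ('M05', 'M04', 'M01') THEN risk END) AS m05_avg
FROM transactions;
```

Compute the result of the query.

txn_id=70: ✗
txn_id=71: ✗
txn_id=72: ✗
txn_id=73: ✓ → 73
txn_id=74: ✗
txn_id=75: ✓ → 24
txn_id=76: ✓ → 44
txn_id=77: ✗
txn_id=78: ✓ → 8
m05_avg = (73 + 24 + 44 + 8) / 4 = 37.25

37.25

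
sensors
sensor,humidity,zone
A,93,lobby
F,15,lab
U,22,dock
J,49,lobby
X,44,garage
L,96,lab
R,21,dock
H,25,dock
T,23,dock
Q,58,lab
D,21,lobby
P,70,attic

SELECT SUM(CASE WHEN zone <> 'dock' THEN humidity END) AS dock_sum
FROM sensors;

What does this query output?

446

sensor=A: ✓ → 93
sensor=F: ✓ → 15
sensor=U: ✗
sensor=J: ✓ → 49
sensor=X: ✓ → 44
sensor=L: ✓ → 96
sensor=R: ✗
sensor=H: ✗
sensor=T: ✗
sensor=Q: ✓ → 58
sensor=D: ✓ → 21
sensor=P: ✓ → 70
dock_sum = 93 + 15 + 49 + 44 + 96 + 58 + 21 + 70 = 446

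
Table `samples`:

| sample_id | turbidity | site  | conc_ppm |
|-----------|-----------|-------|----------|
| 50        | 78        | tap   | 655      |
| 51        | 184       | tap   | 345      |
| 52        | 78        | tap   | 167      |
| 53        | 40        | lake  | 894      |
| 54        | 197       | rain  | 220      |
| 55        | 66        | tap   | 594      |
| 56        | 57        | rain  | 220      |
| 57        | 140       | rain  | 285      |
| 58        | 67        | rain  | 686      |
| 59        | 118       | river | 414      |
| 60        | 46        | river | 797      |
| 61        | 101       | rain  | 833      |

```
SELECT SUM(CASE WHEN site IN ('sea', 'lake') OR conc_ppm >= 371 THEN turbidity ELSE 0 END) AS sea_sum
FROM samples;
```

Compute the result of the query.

sample_id=50: ✓ → 78
sample_id=51: ✗
sample_id=52: ✗
sample_id=53: ✓ → 40
sample_id=54: ✗
sample_id=55: ✓ → 66
sample_id=56: ✗
sample_id=57: ✗
sample_id=58: ✓ → 67
sample_id=59: ✓ → 118
sample_id=60: ✓ → 46
sample_id=61: ✓ → 101
sea_sum = 78 + 40 + 66 + 67 + 118 + 46 + 101 = 516

516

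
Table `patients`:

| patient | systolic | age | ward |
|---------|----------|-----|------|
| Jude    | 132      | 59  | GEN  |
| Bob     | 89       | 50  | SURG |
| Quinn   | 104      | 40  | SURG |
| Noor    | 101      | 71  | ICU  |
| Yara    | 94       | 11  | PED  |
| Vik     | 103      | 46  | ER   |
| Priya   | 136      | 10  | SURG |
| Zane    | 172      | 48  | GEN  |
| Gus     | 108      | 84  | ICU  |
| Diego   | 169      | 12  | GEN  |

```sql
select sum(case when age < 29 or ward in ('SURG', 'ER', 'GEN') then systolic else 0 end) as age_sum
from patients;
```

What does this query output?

patient=Jude: ✓ → 132
patient=Bob: ✓ → 89
patient=Quinn: ✓ → 104
patient=Noor: ✗
patient=Yara: ✓ → 94
patient=Vik: ✓ → 103
patient=Priya: ✓ → 136
patient=Zane: ✓ → 172
patient=Gus: ✗
patient=Diego: ✓ → 169
age_sum = 132 + 89 + 104 + 94 + 103 + 136 + 172 + 169 = 999

999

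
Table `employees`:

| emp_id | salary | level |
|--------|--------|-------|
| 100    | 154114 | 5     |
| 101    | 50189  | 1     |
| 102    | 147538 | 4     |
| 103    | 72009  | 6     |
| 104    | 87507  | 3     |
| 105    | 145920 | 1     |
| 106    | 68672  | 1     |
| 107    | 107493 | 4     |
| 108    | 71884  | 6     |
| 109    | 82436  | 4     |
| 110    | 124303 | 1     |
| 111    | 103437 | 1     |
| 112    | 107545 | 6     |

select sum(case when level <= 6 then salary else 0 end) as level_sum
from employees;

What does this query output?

emp_id=100: ✓ → 154114
emp_id=101: ✓ → 50189
emp_id=102: ✓ → 147538
emp_id=103: ✓ → 72009
emp_id=104: ✓ → 87507
emp_id=105: ✓ → 145920
emp_id=106: ✓ → 68672
emp_id=107: ✓ → 107493
emp_id=108: ✓ → 71884
emp_id=109: ✓ → 82436
emp_id=110: ✓ → 124303
emp_id=111: ✓ → 103437
emp_id=112: ✓ → 107545
level_sum = 154114 + 50189 + 147538 + 72009 + 87507 + 145920 + 68672 + 107493 + 71884 + 82436 + 124303 + 103437 + 107545 = 1323047

1323047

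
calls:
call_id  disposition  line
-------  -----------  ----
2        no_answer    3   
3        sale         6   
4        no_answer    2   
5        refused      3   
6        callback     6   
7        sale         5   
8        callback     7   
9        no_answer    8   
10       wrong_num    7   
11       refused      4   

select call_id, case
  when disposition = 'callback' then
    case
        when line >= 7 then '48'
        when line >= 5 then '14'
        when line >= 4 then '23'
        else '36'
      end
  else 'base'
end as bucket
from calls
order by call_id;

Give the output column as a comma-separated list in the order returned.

base, base, base, base, 14, base, 48, base, base, base

call_id=2: disposition='no_answer' → outer ELSE → base
call_id=3: disposition='sale' → outer ELSE → base
call_id=4: disposition='no_answer' → outer ELSE → base
call_id=5: disposition='refused' → outer ELSE → base
call_id=6: disposition='callback' → inner[line >= 5] → 14
call_id=7: disposition='sale' → outer ELSE → base
call_id=8: disposition='callback' → inner[line >= 7] → 48
call_id=9: disposition='no_answer' → outer ELSE → base
call_id=10: disposition='wrong_num' → outer ELSE → base
call_id=11: disposition='refused' → outer ELSE → base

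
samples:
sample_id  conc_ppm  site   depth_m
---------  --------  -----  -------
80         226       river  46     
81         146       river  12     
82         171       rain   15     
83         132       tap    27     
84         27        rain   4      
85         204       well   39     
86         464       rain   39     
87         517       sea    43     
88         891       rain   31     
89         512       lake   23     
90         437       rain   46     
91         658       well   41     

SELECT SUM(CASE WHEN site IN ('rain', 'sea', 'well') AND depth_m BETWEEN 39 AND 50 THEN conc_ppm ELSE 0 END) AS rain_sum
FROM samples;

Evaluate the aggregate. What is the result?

sample_id=80: ✗
sample_id=81: ✗
sample_id=82: ✗
sample_id=83: ✗
sample_id=84: ✗
sample_id=85: ✓ → 204
sample_id=86: ✓ → 464
sample_id=87: ✓ → 517
sample_id=88: ✗
sample_id=89: ✗
sample_id=90: ✓ → 437
sample_id=91: ✓ → 658
rain_sum = 204 + 464 + 517 + 437 + 658 = 2280

2280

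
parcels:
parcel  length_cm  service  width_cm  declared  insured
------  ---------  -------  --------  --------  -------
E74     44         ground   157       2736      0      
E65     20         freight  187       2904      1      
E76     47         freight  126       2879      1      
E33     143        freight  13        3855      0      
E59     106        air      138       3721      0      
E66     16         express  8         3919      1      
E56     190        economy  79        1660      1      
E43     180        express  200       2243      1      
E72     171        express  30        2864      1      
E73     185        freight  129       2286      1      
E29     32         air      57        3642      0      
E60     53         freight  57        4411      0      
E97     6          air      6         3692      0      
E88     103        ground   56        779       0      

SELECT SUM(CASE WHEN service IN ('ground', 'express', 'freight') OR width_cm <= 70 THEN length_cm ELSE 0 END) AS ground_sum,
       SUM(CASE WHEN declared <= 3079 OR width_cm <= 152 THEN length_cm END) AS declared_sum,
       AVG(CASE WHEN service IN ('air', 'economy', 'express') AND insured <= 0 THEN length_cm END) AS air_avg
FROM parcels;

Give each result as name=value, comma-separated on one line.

[ground_sum: service IN ('ground', 'express', 'freight') OR width_cm <= 70]
parcel=E74: ✓ → 44
parcel=E65: ✓ → 20
parcel=E76: ✓ → 47
parcel=E33: ✓ → 143
parcel=E59: ✗
parcel=E66: ✓ → 16
parcel=E56: ✗
parcel=E43: ✓ → 180
parcel=E72: ✓ → 171
parcel=E73: ✓ → 185
parcel=E29: ✓ → 32
parcel=E60: ✓ → 53
parcel=E97: ✓ → 6
parcel=E88: ✓ → 103
ground_sum = 44 + 20 + 47 + 143 + 16 + 180 + 171 + 185 + 32 + 53 + 6 + 103 = 1000
—
[declared_sum: declared <= 3079 OR width_cm <= 152]
parcel=E74: ✓ → 44
parcel=E65: ✓ → 20
parcel=E76: ✓ → 47
parcel=E33: ✓ → 143
parcel=E59: ✓ → 106
parcel=E66: ✓ → 16
parcel=E56: ✓ → 190
parcel=E43: ✓ → 180
parcel=E72: ✓ → 171
parcel=E73: ✓ → 185
parcel=E29: ✓ → 32
parcel=E60: ✓ → 53
parcel=E97: ✓ → 6
parcel=E88: ✓ → 103
declared_sum = 44 + 20 + 47 + 143 + 106 + 16 + 190 + 180 + 171 + 185 + 32 + 53 + 6 + 103 = 1296
—
[air_avg: service IN ('air', 'economy', 'express') AND insured <= 0]
parcel=E74: ✗
parcel=E65: ✗
parcel=E76: ✗
parcel=E33: ✗
parcel=E59: ✓ → 106
parcel=E66: ✗
parcel=E56: ✗
parcel=E43: ✗
parcel=E72: ✗
parcel=E73: ✗
parcel=E29: ✓ → 32
parcel=E60: ✗
parcel=E97: ✓ → 6
parcel=E88: ✗
air_avg = (106 + 32 + 6) / 3 = 48

ground_sum=1000, declared_sum=1296, air_avg=48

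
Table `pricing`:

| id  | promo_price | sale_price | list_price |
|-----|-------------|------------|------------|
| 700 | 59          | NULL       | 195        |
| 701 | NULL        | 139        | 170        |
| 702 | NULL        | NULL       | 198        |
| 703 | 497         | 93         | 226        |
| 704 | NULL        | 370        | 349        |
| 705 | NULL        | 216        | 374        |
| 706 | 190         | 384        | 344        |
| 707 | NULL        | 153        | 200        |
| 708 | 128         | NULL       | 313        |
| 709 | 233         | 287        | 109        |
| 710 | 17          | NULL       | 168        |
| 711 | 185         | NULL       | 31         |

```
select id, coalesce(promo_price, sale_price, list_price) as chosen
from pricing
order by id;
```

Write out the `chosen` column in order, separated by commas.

59, 139, 198, 497, 370, 216, 190, 153, 128, 233, 17, 185

id=700: promo_price=59 → 59
id=701: promo_price=NULL, sale_price=139 → 139
id=702: promo_price=NULL, sale_price=NULL, list_price=198 → 198
id=703: promo_price=497 → 497
id=704: promo_price=NULL, sale_price=370 → 370
id=705: promo_price=NULL, sale_price=216 → 216
id=706: promo_price=190 → 190
id=707: promo_price=NULL, sale_price=153 → 153
id=708: promo_price=128 → 128
id=709: promo_price=233 → 233
id=710: promo_price=17 → 17
id=711: promo_price=185 → 185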